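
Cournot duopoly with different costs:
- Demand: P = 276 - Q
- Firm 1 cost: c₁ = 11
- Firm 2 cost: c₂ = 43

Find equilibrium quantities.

q₁* = 99.0, q₂* = 67.0

Work:
Reaction: q₁ = (276 - 11 - q₂)/2
Reaction: q₂ = (276 - 43 - q₁)/2
Solve simultaneously:
q₁* = (276 - 2×11 + 43)/3 = 99.0
q₂* = (276 - 2×43 + 11)/3 = 67.0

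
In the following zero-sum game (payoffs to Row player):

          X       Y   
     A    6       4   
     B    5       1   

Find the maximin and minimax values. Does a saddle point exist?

Maximin = 4, Minimax = 4, Saddle: True

Work:
Row minimums: [4, 1] → maximin = 4
Column maximums: [6, 4] → minimax = 4
Saddle point exists! Game value = 4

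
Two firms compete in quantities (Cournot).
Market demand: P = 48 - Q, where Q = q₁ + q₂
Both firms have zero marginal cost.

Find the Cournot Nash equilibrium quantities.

q₁* = q₂* = 16.0; P* = 16.0

Work:
Profit: π_i = P·q_i = (a - q_i - q_j)·q_i
FOC: ∂π_i/∂q_i = a - 2q_i - q_j = 0
Reaction function: q_i = (48 - q_j)/2
Symmetry: q* = 48/3 = 16.0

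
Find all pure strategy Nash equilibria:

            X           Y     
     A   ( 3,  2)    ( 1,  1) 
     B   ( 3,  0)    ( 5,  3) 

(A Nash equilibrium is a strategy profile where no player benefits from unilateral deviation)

Nash equilibrium: (A, X), (B, Y)

Work:
Best responses:
  P1 vs X: payoffs [3, 3] → best response A/B (payoff 3)
  P1 vs Y: payoffs [1, 5] → best response B (payoff 5)
  P2 vs A: payoffs [2, 1] → best response X (payoff 2)
  P2 vs B: payoffs [0, 3] → best response Y (payoff 3)
Mutual best responses: (A,X), (B,Y) → Nash equilibria.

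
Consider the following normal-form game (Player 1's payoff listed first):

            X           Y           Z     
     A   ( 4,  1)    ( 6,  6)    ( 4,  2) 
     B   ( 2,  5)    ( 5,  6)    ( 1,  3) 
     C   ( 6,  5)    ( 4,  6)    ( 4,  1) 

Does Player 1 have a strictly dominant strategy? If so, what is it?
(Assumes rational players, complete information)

No strictly dominant strategy exists for Player 1

Work:
A strategy strictly dominates another if it gives a strictly higher payoff against every opponent action. Compare each pair of P1's strategies column-by-column:
  A vs B: [4 vs 2, 6 vs 5, 4 vs 1] → A strictly dominates B
  A vs C: [4 vs 6, 6 vs 4, 4 vs 4] → A does not strictly dominate C (column X: 4 ≤ 6)
  B vs A: [2 vs 4, 5 vs 6, 1 vs 4] → B does not strictly dominate A (column X: 2 ≤ 4)
  B vs C: [2 vs 6, 5 vs 4, 1 vs 4] → B does not strictly dominate C (column X: 2 ≤ 6)
  C vs A: [6 vs 4, 4 vs 6, 4 vs 4] → C does not strictly dominate A (column Y: 4 ≤ 6)
  C vs B: [6 vs 2, 4 vs 5, 4 vs 1] → C does not strictly dominate B (column Y: 4 ≤ 5)
No single strategy strictly dominates all others → no strictly dominant strategy.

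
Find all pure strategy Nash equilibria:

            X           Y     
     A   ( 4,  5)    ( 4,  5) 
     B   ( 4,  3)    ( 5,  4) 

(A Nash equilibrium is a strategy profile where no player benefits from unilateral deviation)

Nash equilibrium: (A, X), (B, Y)

Work:
Best responses:
  P1 vs X: payoffs [4, 4] → best response A/B (payoff 4)
  P1 vs Y: payoffs [4, 5] → best response B (payoff 5)
  P2 vs A: payoffs [5, 5] → best response X/Y (payoff 5)
  P2 vs B: payoffs [3, 4] → best response Y (payoff 4)
Mutual best responses: (A,X), (B,Y) → Nash equilibria.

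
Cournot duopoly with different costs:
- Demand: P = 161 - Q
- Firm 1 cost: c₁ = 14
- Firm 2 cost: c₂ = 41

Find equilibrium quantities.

q₁* = 58.0, q₂* = 31.0

Work:
Reaction: q₁ = (161 - 14 - q₂)/2
Reaction: q₂ = (161 - 41 - q₁)/2
Solve simultaneously:
q₁* = (161 - 2×14 + 41)/3 = 58.0
q₂* = (161 - 2×41 + 14)/3 = 31.0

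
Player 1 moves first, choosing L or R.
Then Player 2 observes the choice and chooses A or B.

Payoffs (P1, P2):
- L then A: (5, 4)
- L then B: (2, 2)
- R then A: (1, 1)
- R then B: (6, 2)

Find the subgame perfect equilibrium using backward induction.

P1 plays R, P2 plays A after L and B after R; Payoff (6, 2)

Work:
Backward induction:
After L: P2 chooses A → P1 gets 5
After R: P2 chooses B → P1 gets 6
P1 chooses R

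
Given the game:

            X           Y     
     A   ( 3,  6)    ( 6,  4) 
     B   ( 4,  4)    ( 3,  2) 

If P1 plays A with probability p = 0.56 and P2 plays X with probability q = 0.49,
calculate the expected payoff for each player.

E[P1] = 4.0724, E[P2] = 4.1

Work:
E[P1] = p·q·π₁(A,X) + p·(1-q)·π₁(A,Y) + (1-p)·q·π₁(B,X) + (1-p)·(1-q)·π₁(B,Y)
= 0.56·0.49·3 + 0.56·0.51·6 + 0.44·0.49·4 + 0.44·0.51·3
= 4.0724

E[P2] = 4.1 (similar calculation)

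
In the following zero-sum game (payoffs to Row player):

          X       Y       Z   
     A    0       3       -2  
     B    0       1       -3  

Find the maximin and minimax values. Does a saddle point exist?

Maximin = -2, Minimax = -2, Saddle: True

Work:
Row minimums: [-2, -3] → maximin = -2
Column maximums: [0, 3, -2] → minimax = -2
Saddle point exists! Game value = -2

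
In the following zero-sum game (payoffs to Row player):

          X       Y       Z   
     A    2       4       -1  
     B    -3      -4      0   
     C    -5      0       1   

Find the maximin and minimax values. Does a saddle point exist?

Maximin = -1, Minimax = 1, Saddle: False

Work:
Row minimums: [-1, -4, -5] → maximin = -1
Column maximums: [2, 4, 1] → minimax = 1
No saddle point (maximin ≠ minimax). Mixed strategy needed.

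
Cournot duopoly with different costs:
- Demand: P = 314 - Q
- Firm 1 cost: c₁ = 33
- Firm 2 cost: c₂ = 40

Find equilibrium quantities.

q₁* = 96.0, q₂* = 89.0

Work:
Reaction: q₁ = (314 - 33 - q₂)/2
Reaction: q₂ = (314 - 40 - q₁)/2
Solve simultaneously:
q₁* = (314 - 2×33 + 40)/3 = 96.0
q₂* = (314 - 2×40 + 33)/3 = 89.0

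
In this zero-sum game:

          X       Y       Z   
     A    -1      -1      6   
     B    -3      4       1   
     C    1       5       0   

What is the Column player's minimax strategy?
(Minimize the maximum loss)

Column should play X, value = 1

Work:
Column player minimizes Row's maximum payoff:
Column X: max payoff to Row = 1
Column Y: max payoff to Row = 5
Column Z: max payoff to Row = 6
Minimum is 1, achieved by column X.
Minimax strategy: X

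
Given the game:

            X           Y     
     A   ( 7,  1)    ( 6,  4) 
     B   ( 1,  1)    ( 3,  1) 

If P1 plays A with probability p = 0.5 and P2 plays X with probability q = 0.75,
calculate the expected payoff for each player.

E[P1] = 4.125, E[P2] = 1.375

Work:
E[P1] = p·q·π₁(A,X) + p·(1-q)·π₁(A,Y) + (1-p)·q·π₁(B,X) + (1-p)·(1-q)·π₁(B,Y)
= 0.5·0.75·7 + 0.5·0.25·6 + 0.5·0.75·1 + 0.5·0.25·3
= 4.125

E[P2] = 1.375 (similar calculation)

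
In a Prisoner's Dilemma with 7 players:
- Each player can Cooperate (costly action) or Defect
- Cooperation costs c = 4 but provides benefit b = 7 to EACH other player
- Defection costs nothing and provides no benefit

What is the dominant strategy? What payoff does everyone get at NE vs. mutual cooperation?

Dominant: Defect; NE payoff = 0; Coop payoff = 38

Work:
Defect dominates (saves cost c = 4, benefit to others is external)
NE: All defect → everyone gets 0
If all cooperate: each receives (6)×7 - 4 = 38
Social dilemma: 38 > 0 but NE gives 0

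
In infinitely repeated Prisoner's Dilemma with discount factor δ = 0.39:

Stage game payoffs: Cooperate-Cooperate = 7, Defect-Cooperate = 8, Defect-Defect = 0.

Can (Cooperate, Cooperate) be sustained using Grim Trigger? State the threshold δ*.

δ* = 0.125; since δ = 0.39 ≥ 0.125, cooperation can be sustained

Work:
For Grim Trigger:
Cooperate forever: 7/(1-δ)
Defect then punished: 8 + 0·δ/(1-δ)
Need: 7/(1-δ) ≥ 8 + 0·δ/(1-δ)
Solving: δ ≥ (T-R)/(T-P) = (8-7)/(8-0) = 0.125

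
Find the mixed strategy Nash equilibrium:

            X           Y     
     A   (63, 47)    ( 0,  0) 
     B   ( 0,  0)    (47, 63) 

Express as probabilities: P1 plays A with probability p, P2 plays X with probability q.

p = 0.5727, q = 0.4273

Work:
Find probabilities that make opponent indifferent:
P2 chooses q to make P1 indifferent between A and B
P1 chooses p to make P2 indifferent between X and Y
Mixed NE: P1 plays (A: 0.5727, B: 0.4273), P2 plays (X: 0.4273, Y: 0.5727)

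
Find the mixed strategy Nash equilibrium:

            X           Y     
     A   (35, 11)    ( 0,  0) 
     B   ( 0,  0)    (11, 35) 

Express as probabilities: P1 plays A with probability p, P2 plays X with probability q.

p = 0.7609, q = 0.2391

Work:
Find probabilities that make opponent indifferent:
P2 chooses q to make P1 indifferent between A and B
P1 chooses p to make P2 indifferent between X and Y
Mixed NE: P1 plays (A: 0.7609, B: 0.2391), P2 plays (X: 0.2391, Y: 0.7609)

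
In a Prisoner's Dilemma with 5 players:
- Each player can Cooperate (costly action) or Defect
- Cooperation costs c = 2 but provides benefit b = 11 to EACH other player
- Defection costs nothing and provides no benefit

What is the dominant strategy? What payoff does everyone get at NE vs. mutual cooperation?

Dominant: Defect; NE payoff = 0; Coop payoff = 42

Work:
Defect dominates (saves cost c = 2, benefit to others is external)
NE: All defect → everyone gets 0
If all cooperate: each receives (4)×11 - 2 = 42
Social dilemma: 42 > 0 but NE gives 0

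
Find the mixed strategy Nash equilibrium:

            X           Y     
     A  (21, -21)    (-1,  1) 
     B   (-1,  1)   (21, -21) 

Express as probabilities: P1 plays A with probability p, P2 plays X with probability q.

p = 0.5, q = 0.5

Work:
Find probabilities that make opponent indifferent:
P2 chooses q to make P1 indifferent between A and B
P1 chooses p to make P2 indifferent between X and Y
Mixed NE: P1 plays (A: 0.5, B: 0.5), P2 plays (X: 0.5, Y: 0.5)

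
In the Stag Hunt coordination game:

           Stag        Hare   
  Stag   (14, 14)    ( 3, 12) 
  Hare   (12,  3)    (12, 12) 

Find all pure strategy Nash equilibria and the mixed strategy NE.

Pure NE: (Stag, Stag) and (Hare, Hare); Mixed NE: p = 0.8182, q = 0.8182

Work:
Check pure NE:
(Stag, Stag): (14, 14) - no unilateral deviation beneficial
(Hare, Hare): (12, 12) - no unilateral deviation beneficial
Mixed NE: P1 plays Stag with p = 0.8182, P2 plays Stag with q = 0.8182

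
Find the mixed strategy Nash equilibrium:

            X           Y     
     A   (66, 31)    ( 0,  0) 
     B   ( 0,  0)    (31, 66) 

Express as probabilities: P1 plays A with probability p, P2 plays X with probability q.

p = 0.6804, q = 0.3196

Work:
Find probabilities that make opponent indifferent:
P2 chooses q to make P1 indifferent between A and B
P1 chooses p to make P2 indifferent between X and Y
Mixed NE: P1 plays (A: 0.6804, B: 0.3196), P2 plays (X: 0.3196, Y: 0.6804)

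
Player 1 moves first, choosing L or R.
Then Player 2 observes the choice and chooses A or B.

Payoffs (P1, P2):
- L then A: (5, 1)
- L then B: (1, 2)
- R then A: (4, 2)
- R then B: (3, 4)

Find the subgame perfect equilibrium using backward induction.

P1 plays R, P2 plays B after L and B after R; Payoff (3, 4)

Work:
Backward induction:
After L: P2 chooses B → P1 gets 1
After R: P2 chooses B → P1 gets 3
P1 chooses R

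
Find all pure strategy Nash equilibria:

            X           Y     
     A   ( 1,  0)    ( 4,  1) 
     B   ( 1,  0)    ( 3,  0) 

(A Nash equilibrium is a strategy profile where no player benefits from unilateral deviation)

Nash equilibrium: (A, Y), (B, X)

Work:
Best responses:
  P1 vs X: payoffs [1, 1] → best response A/B (payoff 1)
  P1 vs Y: payoffs [4, 3] → best response A (payoff 4)
  P2 vs A: payoffs [0, 1] → best response Y (payoff 1)
  P2 vs B: payoffs [0, 0] → best response X/Y (payoff 0)
Mutual best responses: (A,Y), (B,X) → Nash equilibria.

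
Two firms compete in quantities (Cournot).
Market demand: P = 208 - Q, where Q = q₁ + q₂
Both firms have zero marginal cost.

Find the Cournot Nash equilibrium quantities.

q₁* = q₂* = 69.33; P* = 69.33

Work:
Profit: π_i = P·q_i = (a - q_i - q_j)·q_i
FOC: ∂π_i/∂q_i = a - 2q_i - q_j = 0
Reaction function: q_i = (208 - q_j)/2
Symmetry: q* = 208/3 = 69.33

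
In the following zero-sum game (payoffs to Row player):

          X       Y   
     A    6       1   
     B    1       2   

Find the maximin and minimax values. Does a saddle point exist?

Maximin = 1, Minimax = 2, Saddle: False

Work:
Row minimums: [1, 1] → maximin = 1
Column maximums: [6, 2] → minimax = 2
No saddle point (maximin ≠ minimax). Mixed strategy needed.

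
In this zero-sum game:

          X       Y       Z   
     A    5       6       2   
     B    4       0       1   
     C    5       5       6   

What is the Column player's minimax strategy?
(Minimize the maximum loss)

Column should play X, value = 5

Work:
Column player minimizes Row's maximum payoff:
Column X: max payoff to Row = 5
Column Y: max payoff to Row = 6
Column Z: max payoff to Row = 6
Minimum is 5, achieved by column X.
Minimax strategy: X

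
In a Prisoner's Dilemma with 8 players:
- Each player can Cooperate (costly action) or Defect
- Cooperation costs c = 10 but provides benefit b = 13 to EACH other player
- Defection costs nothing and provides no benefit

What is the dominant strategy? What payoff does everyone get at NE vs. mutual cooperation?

Dominant: Defect; NE payoff = 0; Coop payoff = 81

Work:
Defect dominates (saves cost c = 10, benefit to others is external)
NE: All defect → everyone gets 0
If all cooperate: each receives (7)×13 - 10 = 81
Social dilemma: 81 > 0 but NE gives 0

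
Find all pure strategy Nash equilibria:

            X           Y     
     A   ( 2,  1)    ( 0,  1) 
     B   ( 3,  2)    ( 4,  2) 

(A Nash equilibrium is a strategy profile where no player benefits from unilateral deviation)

Nash equilibrium: (B, X), (B, Y)

Work:
Best responses:
  P1 vs X: payoffs [2, 3] → best response B (payoff 3)
  P1 vs Y: payoffs [0, 4] → best response B (payoff 4)
  P2 vs A: payoffs [1, 1] → best response X/Y (payoff 1)
  P2 vs B: payoffs [2, 2] → best response X/Y (payoff 2)
Mutual best responses: (B,X), (B,Y) → Nash equilibria.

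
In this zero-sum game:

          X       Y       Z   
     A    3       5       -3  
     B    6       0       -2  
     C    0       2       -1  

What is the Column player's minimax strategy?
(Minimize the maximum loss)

Column should play Z, value = -1

Work:
Column player minimizes Row's maximum payoff:
Column X: max payoff to Row = 6
Column Y: max payoff to Row = 5
Column Z: max payoff to Row = -1
Minimum is -1, achieved by column Z.
Minimax strategy: Z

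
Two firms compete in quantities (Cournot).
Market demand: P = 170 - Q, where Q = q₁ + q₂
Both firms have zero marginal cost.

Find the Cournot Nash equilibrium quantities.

q₁* = q₂* = 56.67; P* = 56.67

Work:
Profit: π_i = P·q_i = (a - q_i - q_j)·q_i
FOC: ∂π_i/∂q_i = a - 2q_i - q_j = 0
Reaction function: q_i = (170 - q_j)/2
Symmetry: q* = 170/3 = 56.67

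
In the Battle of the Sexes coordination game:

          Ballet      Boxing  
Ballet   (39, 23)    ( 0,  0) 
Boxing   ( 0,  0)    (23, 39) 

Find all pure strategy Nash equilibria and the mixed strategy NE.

Pure NE: (Ballet, Ballet) and (Boxing, Boxing); Mixed NE: p = 0.629, q = 0.371

Work:
Check pure NE:
(Ballet, Ballet): (39, 23) - no unilateral deviation beneficial
(Boxing, Boxing): (23, 39) - no unilateral deviation beneficial
Mixed NE: P1 plays Ballet with p = 0.629, P2 plays Ballet with q = 0.371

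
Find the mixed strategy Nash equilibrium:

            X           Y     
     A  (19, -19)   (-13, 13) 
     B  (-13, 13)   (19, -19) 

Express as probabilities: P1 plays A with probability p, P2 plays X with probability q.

p = 0.5, q = 0.5

Work:
Find probabilities that make opponent indifferent:
P2 chooses q to make P1 indifferent between A and B
P1 chooses p to make P2 indifferent between X and Y
Mixed NE: P1 plays (A: 0.5, B: 0.5), P2 plays (X: 0.5, Y: 0.5)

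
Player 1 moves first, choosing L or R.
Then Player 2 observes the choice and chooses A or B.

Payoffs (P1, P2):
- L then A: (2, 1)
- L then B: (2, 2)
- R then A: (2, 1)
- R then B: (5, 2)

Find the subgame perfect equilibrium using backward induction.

P1 plays R, P2 plays B after L and B after R; Payoff (5, 2)

Work:
Backward induction:
After L: P2 chooses B → P1 gets 2
After R: P2 chooses B → P1 gets 5
P1 chooses R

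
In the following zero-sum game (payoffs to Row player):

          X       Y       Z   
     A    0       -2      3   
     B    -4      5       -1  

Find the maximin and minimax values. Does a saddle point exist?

Maximin = -2, Minimax = 0, Saddle: False

Work:
Row minimums: [-2, -4] → maximin = -2
Column maximums: [0, 5, 3] → minimax = 0
No saddle point (maximin ≠ minimax). Mixed strategy needed.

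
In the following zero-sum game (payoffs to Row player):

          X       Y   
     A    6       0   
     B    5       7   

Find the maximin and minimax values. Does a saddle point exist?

Maximin = 5, Minimax = 6, Saddle: False

Work:
Row minimums: [0, 5] → maximin = 5
Column maximums: [6, 7] → minimax = 6
No saddle point (maximin ≠ minimax). Mixed strategy needed.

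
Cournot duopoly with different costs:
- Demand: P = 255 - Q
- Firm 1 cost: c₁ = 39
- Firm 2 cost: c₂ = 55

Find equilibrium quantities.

q₁* = 77.33, q₂* = 61.33

Work:
Reaction: q₁ = (255 - 39 - q₂)/2
Reaction: q₂ = (255 - 55 - q₁)/2
Solve simultaneously:
q₁* = (255 - 2×39 + 55)/3 = 77.33
q₂* = (255 - 2×55 + 39)/3 = 61.33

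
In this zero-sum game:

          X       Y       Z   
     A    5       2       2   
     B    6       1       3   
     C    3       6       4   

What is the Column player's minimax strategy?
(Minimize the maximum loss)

Column should play Z, value = 4

Work:
Column player minimizes Row's maximum payoff:
Column X: max payoff to Row = 6
Column Y: max payoff to Row = 6
Column Z: max payoff to Row = 4
Minimum is 4, achieved by column Z.
Minimax strategy: Z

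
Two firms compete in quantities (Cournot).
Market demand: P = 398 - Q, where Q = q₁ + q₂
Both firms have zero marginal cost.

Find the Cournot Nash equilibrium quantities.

q₁* = q₂* = 132.67; P* = 132.67

Work:
Profit: π_i = P·q_i = (a - q_i - q_j)·q_i
FOC: ∂π_i/∂q_i = a - 2q_i - q_j = 0
Reaction function: q_i = (398 - q_j)/2
Symmetry: q* = 398/3 = 132.67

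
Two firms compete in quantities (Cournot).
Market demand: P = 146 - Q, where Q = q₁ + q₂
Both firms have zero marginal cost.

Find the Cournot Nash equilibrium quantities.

q₁* = q₂* = 48.67; P* = 48.67

Work:
Profit: π_i = P·q_i = (a - q_i - q_j)·q_i
FOC: ∂π_i/∂q_i = a - 2q_i - q_j = 0
Reaction function: q_i = (146 - q_j)/2
Symmetry: q* = 146/3 = 48.67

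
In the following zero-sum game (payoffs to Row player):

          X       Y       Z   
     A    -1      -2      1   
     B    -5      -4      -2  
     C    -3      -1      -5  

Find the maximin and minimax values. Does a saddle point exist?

Maximin = -2, Minimax = -1, Saddle: False

Work:
Row minimums: [-2, -5, -5] → maximin = -2
Column maximums: [-1, -1, 1] → minimax = -1
No saddle point (maximin ≠ minimax). Mixed strategy needed.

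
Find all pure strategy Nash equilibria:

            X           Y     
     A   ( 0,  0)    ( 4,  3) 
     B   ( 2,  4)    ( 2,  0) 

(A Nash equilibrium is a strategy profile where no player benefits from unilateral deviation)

Nash equilibrium: (A, Y), (B, X)

Work:
Best responses:
  P1 vs X: payoffs [0, 2] → best response B (payoff 2)
  P1 vs Y: payoffs [4, 2] → best response A (payoff 4)
  P2 vs A: payoffs [0, 3] → best response Y (payoff 3)
  P2 vs B: payoffs [4, 0] → best response X (payoff 4)
Mutual best responses: (A,Y), (B,X) → Nash equilibria.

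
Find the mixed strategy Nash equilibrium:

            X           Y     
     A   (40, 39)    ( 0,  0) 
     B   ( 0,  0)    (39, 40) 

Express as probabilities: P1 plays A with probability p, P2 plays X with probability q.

p = 0.5063, q = 0.4937

Work:
Find probabilities that make opponent indifferent:
P2 chooses q to make P1 indifferent between A and B
P1 chooses p to make P2 indifferent between X and Y
Mixed NE: P1 plays (A: 0.5063, B: 0.4937), P2 plays (X: 0.4937, Y: 0.5063)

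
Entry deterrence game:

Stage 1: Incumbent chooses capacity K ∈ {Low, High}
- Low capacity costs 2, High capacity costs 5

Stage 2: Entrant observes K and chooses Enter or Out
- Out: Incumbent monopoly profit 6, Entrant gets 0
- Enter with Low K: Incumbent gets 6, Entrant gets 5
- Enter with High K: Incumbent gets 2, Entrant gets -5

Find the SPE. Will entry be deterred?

SPE: (Low, Enter|Low, Out|High); Entry not deterred. Incumbent net profit = 4, Entrant gets 5

Work:
After Low K: Entrant enters (5 > 0)
After High K: Entrant stays out (-5 < 0)
Incumbent: Low → 6−2=4, High → 6−5=1
Incumbent chooses Low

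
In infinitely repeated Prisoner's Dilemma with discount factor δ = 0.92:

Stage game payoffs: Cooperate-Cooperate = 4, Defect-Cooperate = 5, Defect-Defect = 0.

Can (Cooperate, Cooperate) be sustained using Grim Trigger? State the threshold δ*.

δ* = 0.2; since δ = 0.92 ≥ 0.2, cooperation can be sustained

Work:
For Grim Trigger:
Cooperate forever: 4/(1-δ)
Defect then punished: 5 + 0·δ/(1-δ)
Need: 4/(1-δ) ≥ 5 + 0·δ/(1-δ)
Solving: δ ≥ (T-R)/(T-P) = (5-4)/(5-0) = 0.2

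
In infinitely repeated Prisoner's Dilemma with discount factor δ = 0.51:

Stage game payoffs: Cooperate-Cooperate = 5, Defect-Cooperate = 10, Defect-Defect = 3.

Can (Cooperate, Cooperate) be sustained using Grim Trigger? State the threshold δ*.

δ* = 0.7143; since δ = 0.51 < 0.7143, cooperation cannot be sustained

Work:
For Grim Trigger:
Cooperate forever: 5/(1-δ)
Defect then punished: 10 + 3·δ/(1-δ)
Need: 5/(1-δ) ≥ 10 + 3·δ/(1-δ)
Solving: δ ≥ (T-R)/(T-P) = (10-5)/(10-3) = 0.7143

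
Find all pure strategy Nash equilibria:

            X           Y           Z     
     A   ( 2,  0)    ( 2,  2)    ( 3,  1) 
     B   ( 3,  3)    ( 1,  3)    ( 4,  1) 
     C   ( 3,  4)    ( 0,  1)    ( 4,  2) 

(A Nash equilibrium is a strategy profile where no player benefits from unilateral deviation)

Nash equilibrium: (A, Y), (B, X), (C, X)

Work:
Best responses:
  P1 vs X: payoffs [2, 3, 3] → best response B/C (payoff 3)
  P1 vs Y: payoffs [2, 1, 0] → best response A (payoff 2)
  P1 vs Z: payoffs [3, 4, 4] → best response B/C (payoff 4)
  P2 vs A: payoffs [0, 2, 1] → best response Y (payoff 2)
  P2 vs B: payoffs [3, 3, 1] → best response X/Y (payoff 3)
  P2 vs C: payoffs [4, 1, 2] → best response X (payoff 4)
Mutual best responses: (A,Y), (B,X), (C,X) → Nash equilibria.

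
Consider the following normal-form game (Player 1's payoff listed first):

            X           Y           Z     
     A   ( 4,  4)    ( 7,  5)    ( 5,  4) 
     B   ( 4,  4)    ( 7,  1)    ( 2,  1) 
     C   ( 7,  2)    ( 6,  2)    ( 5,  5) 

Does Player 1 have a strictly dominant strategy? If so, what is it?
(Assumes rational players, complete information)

No strictly dominant strategy exists for Player 1

Work:
A strategy strictly dominates another if it gives a strictly higher payoff against every opponent action. Compare each pair of P1's strategies column-by-column:
  A vs B: [4 vs 4, 7 vs 7, 5 vs 2] → A does not strictly dominate B (column X: 4 ≤ 4)
  A vs C: [4 vs 7, 7 vs 6, 5 vs 5] → A does not strictly dominate C (column X: 4 ≤ 7)
  B vs A: [4 vs 4, 7 vs 7, 2 vs 5] → B does not strictly dominate A (column X: 4 ≤ 4)
  B vs C: [4 vs 7, 7 vs 6, 2 vs 5] → B does not strictly dominate C (column X: 4 ≤ 7)
  C vs A: [7 vs 4, 6 vs 7, 5 vs 5] → C does not strictly dominate A (column Y: 6 ≤ 7)
  C vs B: [7 vs 4, 6 vs 7, 5 vs 2] → C does not strictly dominate B (column Y: 6 ≤ 7)
No single strategy strictly dominates all others → no strictly dominant strategy.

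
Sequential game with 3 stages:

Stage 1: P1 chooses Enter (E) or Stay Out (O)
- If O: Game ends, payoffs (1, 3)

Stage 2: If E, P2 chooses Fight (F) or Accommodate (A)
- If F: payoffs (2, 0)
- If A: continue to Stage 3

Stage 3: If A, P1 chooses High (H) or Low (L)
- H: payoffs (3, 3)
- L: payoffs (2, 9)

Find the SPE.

SPE: (E, A, H); Outcome (3, 3)

Work:
Stage 3: P1 chooses H (3 vs 2)
Stage 2: P2: F->0, A->3 (anticipating H). Choose A
Stage 1: P1: O->1, E->3 (anticipating A, H). Choose E
SPE path: E -> A -> H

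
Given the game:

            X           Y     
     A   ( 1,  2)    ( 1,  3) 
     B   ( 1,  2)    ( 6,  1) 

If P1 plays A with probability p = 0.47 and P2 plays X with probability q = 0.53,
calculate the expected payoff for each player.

E[P1] = 2.2455, E[P2] = 1.9718

Work:
E[P1] = p·q·π₁(A,X) + p·(1-q)·π₁(A,Y) + (1-p)·q·π₁(B,X) + (1-p)·(1-q)·π₁(B,Y)
= 0.47·0.53·1 + 0.47·0.47·1 + 0.53·0.53·1 + 0.53·0.47·6
= 2.2455

E[P2] = 1.9718 (similar calculation)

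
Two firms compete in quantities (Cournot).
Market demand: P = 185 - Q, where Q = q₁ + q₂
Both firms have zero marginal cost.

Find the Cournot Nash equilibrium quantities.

q₁* = q₂* = 61.67; P* = 61.67

Work:
Profit: π_i = P·q_i = (a - q_i - q_j)·q_i
FOC: ∂π_i/∂q_i = a - 2q_i - q_j = 0
Reaction function: q_i = (185 - q_j)/2
Symmetry: q* = 185/3 = 61.67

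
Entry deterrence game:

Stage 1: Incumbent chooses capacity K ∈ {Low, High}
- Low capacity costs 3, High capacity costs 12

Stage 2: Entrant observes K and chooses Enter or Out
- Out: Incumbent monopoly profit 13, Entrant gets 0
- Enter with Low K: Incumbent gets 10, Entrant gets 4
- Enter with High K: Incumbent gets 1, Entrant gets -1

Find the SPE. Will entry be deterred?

SPE: (Low, Enter|Low, Out|High); Entry not deterred. Incumbent net profit = 7, Entrant gets 4

Work:
After Low K: Entrant enters (4 > 0)
After High K: Entrant stays out (-1 < 0)
Incumbent: Low → 10−3=7, High → 13−12=1
Incumbent chooses Low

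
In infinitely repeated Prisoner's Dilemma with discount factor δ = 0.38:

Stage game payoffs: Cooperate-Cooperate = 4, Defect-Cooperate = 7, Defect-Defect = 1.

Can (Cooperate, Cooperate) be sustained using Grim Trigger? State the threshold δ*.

δ* = 0.5; since δ = 0.38 < 0.5, cooperation cannot be sustained

Work:
For Grim Trigger:
Cooperate forever: 4/(1-δ)
Defect then punished: 7 + 1·δ/(1-δ)
Need: 4/(1-δ) ≥ 7 + 1·δ/(1-δ)
Solving: δ ≥ (T-R)/(T-P) = (7-4)/(7-1) = 0.5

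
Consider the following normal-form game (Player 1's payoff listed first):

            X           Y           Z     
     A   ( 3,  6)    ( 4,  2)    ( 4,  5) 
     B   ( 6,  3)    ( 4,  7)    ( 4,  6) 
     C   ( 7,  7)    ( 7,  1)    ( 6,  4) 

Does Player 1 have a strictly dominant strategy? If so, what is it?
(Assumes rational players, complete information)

Yes, Player 1's strictly dominant strategy is C

Work:
A strategy strictly dominates another if it gives a strictly higher payoff against every opponent action. Compare each pair of P1's strategies column-by-column:
  A vs B: [3 vs 6, 4 vs 4, 4 vs 4] → A does not strictly dominate B (column X: 3 ≤ 6)
  A vs C: [3 vs 7, 4 vs 7, 4 vs 6] → A does not strictly dominate C (column X: 3 ≤ 7)
  B vs A: [6 vs 3, 4 vs 4, 4 vs 4] → B does not strictly dominate A (column Y: 4 ≤ 4)
  B vs C: [6 vs 7, 4 vs 7, 4 vs 6] → B does not strictly dominate C (column X: 6 ≤ 7)
  C vs A: [7 vs 3, 7 vs 4, 6 vs 4] → C strictly dominates A
  C vs B: [7 vs 6, 7 vs 4, 6 vs 4] → C strictly dominates B
C strictly dominates every other strategy → strictly dominant.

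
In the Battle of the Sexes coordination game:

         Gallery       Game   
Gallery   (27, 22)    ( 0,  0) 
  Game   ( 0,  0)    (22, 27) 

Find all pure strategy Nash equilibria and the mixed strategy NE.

Pure NE: (Gallery, Gallery) and (Game, Game); Mixed NE: p = 0.551, q = 0.449

Work:
Check pure NE:
(Gallery, Gallery): (27, 22) - no unilateral deviation beneficial
(Game, Game): (22, 27) - no unilateral deviation beneficial
Mixed NE: P1 plays Gallery with p = 0.551, P2 plays Gallery with q = 0.449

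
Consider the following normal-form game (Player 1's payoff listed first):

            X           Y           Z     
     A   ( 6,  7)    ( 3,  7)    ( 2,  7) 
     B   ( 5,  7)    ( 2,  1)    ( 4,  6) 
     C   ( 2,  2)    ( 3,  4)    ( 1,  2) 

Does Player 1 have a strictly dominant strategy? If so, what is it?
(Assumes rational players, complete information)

No strictly dominant strategy exists for Player 1

Work:
A strategy strictly dominates another if it gives a strictly higher payoff against every opponent action. Compare each pair of P1's strategies column-by-column:
  A vs B: [6 vs 5, 3 vs 2, 2 vs 4] → A does not strictly dominate B (column Z: 2 ≤ 4)
  A vs C: [6 vs 2, 3 vs 3, 2 vs 1] → A does not strictly dominate C (column Y: 3 ≤ 3)
  B vs A: [5 vs 6, 2 vs 3, 4 vs 2] → B does not strictly dominate A (column X: 5 ≤ 6)
  B vs C: [5 vs 2, 2 vs 3, 4 vs 1] → B does not strictly dominate C (column Y: 2 ≤ 3)
  C vs A: [2 vs 6, 3 vs 3, 1 vs 2] → C does not strictly dominate A (column X: 2 ≤ 6)
  C vs B: [2 vs 5, 3 vs 2, 1 vs 4] → C does not strictly dominate B (column X: 2 ≤ 5)
No single strategy strictly dominates all others → no strictly dominant strategy.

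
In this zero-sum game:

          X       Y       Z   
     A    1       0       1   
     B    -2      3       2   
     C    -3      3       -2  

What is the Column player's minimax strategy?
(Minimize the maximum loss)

Column should play X, value = 1

Work:
Column player minimizes Row's maximum payoff:
Column X: max payoff to Row = 1
Column Y: max payoff to Row = 3
Column Z: max payoff to Row = 2
Minimum is 1, achieved by column X.
Minimax strategy: X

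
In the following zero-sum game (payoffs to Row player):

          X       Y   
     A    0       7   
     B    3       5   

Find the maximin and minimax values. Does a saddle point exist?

Maximin = 3, Minimax = 3, Saddle: True

Work:
Row minimums: [0, 3] → maximin = 3
Column maximums: [3, 7] → minimax = 3
Saddle point exists! Game value = 3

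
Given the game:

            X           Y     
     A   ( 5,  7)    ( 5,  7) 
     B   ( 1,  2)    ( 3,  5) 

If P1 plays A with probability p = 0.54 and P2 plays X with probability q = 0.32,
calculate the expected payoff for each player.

E[P1] = 3.7856, E[P2] = 5.6384

Work:
E[P1] = p·q·π₁(A,X) + p·(1-q)·π₁(A,Y) + (1-p)·q·π₁(B,X) + (1-p)·(1-q)·π₁(B,Y)
= 0.54·0.32·5 + 0.54·0.68·5 + 0.46·0.32·1 + 0.46·0.68·3
= 3.7856

E[P2] = 5.6384 (similar calculation)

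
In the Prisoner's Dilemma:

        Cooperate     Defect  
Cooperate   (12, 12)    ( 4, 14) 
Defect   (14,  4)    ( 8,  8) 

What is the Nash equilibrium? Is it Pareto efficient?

(Defect, Defect) is NE; not Pareto efficient

Work:
Defect dominates Cooperate for both players:
If P2 cooperates: Defect (14) > Cooperate (12)
If P2 defects: Defect (8) > Cooperate (4)
NE: (Defect, Defect) with payoff (8, 8)
But (Cooperate, Cooperate) = (12, 12) Pareto dominates (8, 8)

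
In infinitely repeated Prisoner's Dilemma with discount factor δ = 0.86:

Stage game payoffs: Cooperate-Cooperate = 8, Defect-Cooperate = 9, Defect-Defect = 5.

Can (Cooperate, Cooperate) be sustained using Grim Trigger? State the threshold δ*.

δ* = 0.25; since δ = 0.86 ≥ 0.25, cooperation can be sustained

Work:
For Grim Trigger:
Cooperate forever: 8/(1-δ)
Defect then punished: 9 + 5·δ/(1-δ)
Need: 8/(1-δ) ≥ 9 + 5·δ/(1-δ)
Solving: δ ≥ (T-R)/(T-P) = (9-8)/(9-5) = 0.25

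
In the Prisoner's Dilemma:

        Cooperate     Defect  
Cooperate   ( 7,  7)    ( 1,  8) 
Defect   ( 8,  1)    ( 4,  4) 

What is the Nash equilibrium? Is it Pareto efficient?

(Defect, Defect) is NE; not Pareto efficient

Work:
Defect dominates Cooperate for both players:
If P2 cooperates: Defect (8) > Cooperate (7)
If P2 defects: Defect (4) > Cooperate (1)
NE: (Defect, Defect) with payoff (4, 4)
But (Cooperate, Cooperate) = (7, 7) Pareto dominates (4, 4)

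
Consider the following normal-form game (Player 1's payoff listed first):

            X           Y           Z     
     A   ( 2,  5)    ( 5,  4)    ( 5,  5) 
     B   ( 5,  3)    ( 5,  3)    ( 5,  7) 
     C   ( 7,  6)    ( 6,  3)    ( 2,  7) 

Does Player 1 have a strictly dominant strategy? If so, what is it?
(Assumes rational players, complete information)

No strictly dominant strategy exists for Player 1

Work:
A strategy strictly dominates another if it gives a strictly higher payoff against every opponent action. Compare each pair of P1's strategies column-by-column:
  A vs B: [2 vs 5, 5 vs 5, 5 vs 5] → A does not strictly dominate B (column X: 2 ≤ 5)
  A vs C: [2 vs 7, 5 vs 6, 5 vs 2] → A does not strictly dominate C (column X: 2 ≤ 7)
  B vs A: [5 vs 2, 5 vs 5, 5 vs 5] → B does not strictly dominate A (column Y: 5 ≤ 5)
  B vs C: [5 vs 7, 5 vs 6, 5 vs 2] → B does not strictly dominate C (column X: 5 ≤ 7)
  C vs A: [7 vs 2, 6 vs 5, 2 vs 5] → C does not strictly dominate A (column Z: 2 ≤ 5)
  C vs B: [7 vs 5, 6 vs 5, 2 vs 5] → C does not strictly dominate B (column Z: 2 ≤ 5)
No single strategy strictly dominates all others → no strictly dominant strategy.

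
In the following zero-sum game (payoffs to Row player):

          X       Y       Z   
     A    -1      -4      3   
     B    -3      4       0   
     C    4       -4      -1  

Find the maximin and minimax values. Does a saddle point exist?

Maximin = -3, Minimax = 3, Saddle: False

Work:
Row minimums: [-4, -3, -4] → maximin = -3
Column maximums: [4, 4, 3] → minimax = 3
No saddle point (maximin ≠ minimax). Mixed strategy needed.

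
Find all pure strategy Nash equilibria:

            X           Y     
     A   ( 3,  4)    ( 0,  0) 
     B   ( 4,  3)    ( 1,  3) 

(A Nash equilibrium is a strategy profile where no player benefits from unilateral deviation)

Nash equilibrium: (B, X), (B, Y)

Work:
Best responses:
  P1 vs X: payoffs [3, 4] → best response B (payoff 4)
  P1 vs Y: payoffs [0, 1] → best response B (payoff 1)
  P2 vs A: payoffs [4, 0] → best response X (payoff 4)
  P2 vs B: payoffs [3, 3] → best response X/Y (payoff 3)
Mutual best responses: (B,X), (B,Y) → Nash equilibria.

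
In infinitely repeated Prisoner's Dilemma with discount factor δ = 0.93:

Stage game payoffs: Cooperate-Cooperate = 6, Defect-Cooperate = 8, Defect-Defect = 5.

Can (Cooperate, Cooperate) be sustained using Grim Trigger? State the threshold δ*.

δ* = 0.6667; since δ = 0.93 ≥ 0.6667, cooperation can be sustained

Work:
For Grim Trigger:
Cooperate forever: 6/(1-δ)
Defect then punished: 8 + 5·δ/(1-δ)
Need: 6/(1-δ) ≥ 8 + 5·δ/(1-δ)
Solving: δ ≥ (T-R)/(T-P) = (8-6)/(8-5) = 0.6667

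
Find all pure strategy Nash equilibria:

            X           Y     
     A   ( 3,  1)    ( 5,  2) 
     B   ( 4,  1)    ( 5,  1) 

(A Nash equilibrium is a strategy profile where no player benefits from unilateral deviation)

Nash equilibrium: (A, Y), (B, X), (B, Y)

Work:
Best responses:
  P1 vs X: payoffs [3, 4] → best response B (payoff 4)
  P1 vs Y: payoffs [5, 5] → best response A/B (payoff 5)
  P2 vs A: payoffs [1, 2] → best response Y (payoff 2)
  P2 vs B: payoffs [1, 1] → best response X/Y (payoff 1)
Mutual best responses: (A,Y), (B,X), (B,Y) → Nash equilibria.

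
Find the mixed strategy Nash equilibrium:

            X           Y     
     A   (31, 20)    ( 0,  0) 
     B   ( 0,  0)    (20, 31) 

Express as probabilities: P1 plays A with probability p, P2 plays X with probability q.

p = 0.6078, q = 0.3922

Work:
Find probabilities that make opponent indifferent:
P2 chooses q to make P1 indifferent between A and B
P1 chooses p to make P2 indifferent between X and Y
Mixed NE: P1 plays (A: 0.6078, B: 0.3922), P2 plays (X: 0.3922, Y: 0.6078)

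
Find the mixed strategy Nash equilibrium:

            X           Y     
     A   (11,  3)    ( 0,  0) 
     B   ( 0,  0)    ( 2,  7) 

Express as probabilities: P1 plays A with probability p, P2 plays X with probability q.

p = 0.7, q = 0.1538

Work:
Find probabilities that make opponent indifferent:
P2 chooses q to make P1 indifferent between A and B
P1 chooses p to make P2 indifferent between X and Y
Mixed NE: P1 plays (A: 0.7, B: 0.3), P2 plays (X: 0.1538, Y: 0.8462)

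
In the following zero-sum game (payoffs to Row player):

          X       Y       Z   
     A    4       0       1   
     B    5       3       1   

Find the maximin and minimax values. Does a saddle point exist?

Maximin = 1, Minimax = 1, Saddle: True

Work:
Row minimums: [0, 1] → maximin = 1
Column maximums: [5, 3, 1] → minimax = 1
Saddle point exists! Game value = 1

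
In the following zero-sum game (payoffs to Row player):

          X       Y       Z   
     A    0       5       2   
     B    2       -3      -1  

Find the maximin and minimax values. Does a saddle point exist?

Maximin = 0, Minimax = 2, Saddle: False

Work:
Row minimums: [0, -3] → maximin = 0
Column maximums: [2, 5, 2] → minimax = 2
No saddle point (maximin ≠ minimax). Mixed strategy needed.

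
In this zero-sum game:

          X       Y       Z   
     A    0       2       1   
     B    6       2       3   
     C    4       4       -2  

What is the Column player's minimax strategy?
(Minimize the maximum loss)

Column should play Z, value = 3

Work:
Column player minimizes Row's maximum payoff:
Column X: max payoff to Row = 6
Column Y: max payoff to Row = 4
Column Z: max payoff to Row = 3
Minimum is 3, achieved by column Z.
Minimax strategy: Z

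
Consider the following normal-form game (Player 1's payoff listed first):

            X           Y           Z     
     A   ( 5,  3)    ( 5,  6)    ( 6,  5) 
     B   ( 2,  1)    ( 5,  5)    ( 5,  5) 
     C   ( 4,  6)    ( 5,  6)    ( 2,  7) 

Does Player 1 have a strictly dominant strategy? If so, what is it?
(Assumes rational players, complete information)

No strictly dominant strategy exists for Player 1

Work:
A strategy strictly dominates another if it gives a strictly higher payoff against every opponent action. Compare each pair of P1's strategies column-by-column:
  A vs B: [5 vs 2, 5 vs 5, 6 vs 5] → A does not strictly dominate B (column Y: 5 ≤ 5)
  A vs C: [5 vs 4, 5 vs 5, 6 vs 2] → A does not strictly dominate C (column Y: 5 ≤ 5)
  B vs A: [2 vs 5, 5 vs 5, 5 vs 6] → B does not strictly dominate A (column X: 2 ≤ 5)
  B vs C: [2 vs 4, 5 vs 5, 5 vs 2] → B does not strictly dominate C (column X: 2 ≤ 4)
  C vs A: [4 vs 5, 5 vs 5, 2 vs 6] → C does not strictly dominate A (column X: 4 ≤ 5)
  C vs B: [4 vs 2, 5 vs 5, 2 vs 5] → C does not strictly dominate B (column Y: 5 ≤ 5)
No single strategy strictly dominates all others → no strictly dominant strategy.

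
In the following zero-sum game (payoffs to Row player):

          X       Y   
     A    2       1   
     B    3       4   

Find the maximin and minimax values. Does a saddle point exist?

Maximin = 3, Minimax = 3, Saddle: True

Work:
Row minimums: [1, 3] → maximin = 3
Column maximums: [3, 4] → minimax = 3
Saddle point exists! Game value = 3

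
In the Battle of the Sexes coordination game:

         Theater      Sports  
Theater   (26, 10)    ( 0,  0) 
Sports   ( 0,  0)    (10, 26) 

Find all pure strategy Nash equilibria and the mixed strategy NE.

Pure NE: (Theater, Theater) and (Sports, Sports); Mixed NE: p = 0.7222, q = 0.2778

Work:
Check pure NE:
(Theater, Theater): (26, 10) - no unilateral deviation beneficial
(Sports, Sports): (10, 26) - no unilateral deviation beneficial
Mixed NE: P1 plays Theater with p = 0.7222, P2 plays Theater with q = 0.2778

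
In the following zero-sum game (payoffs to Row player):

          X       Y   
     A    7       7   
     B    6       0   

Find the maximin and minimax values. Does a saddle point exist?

Maximin = 7, Minimax = 7, Saddle: True

Work:
Row minimums: [7, 0] → maximin = 7
Column maximums: [7, 7] → minimax = 7
Saddle point exists! Game value = 7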